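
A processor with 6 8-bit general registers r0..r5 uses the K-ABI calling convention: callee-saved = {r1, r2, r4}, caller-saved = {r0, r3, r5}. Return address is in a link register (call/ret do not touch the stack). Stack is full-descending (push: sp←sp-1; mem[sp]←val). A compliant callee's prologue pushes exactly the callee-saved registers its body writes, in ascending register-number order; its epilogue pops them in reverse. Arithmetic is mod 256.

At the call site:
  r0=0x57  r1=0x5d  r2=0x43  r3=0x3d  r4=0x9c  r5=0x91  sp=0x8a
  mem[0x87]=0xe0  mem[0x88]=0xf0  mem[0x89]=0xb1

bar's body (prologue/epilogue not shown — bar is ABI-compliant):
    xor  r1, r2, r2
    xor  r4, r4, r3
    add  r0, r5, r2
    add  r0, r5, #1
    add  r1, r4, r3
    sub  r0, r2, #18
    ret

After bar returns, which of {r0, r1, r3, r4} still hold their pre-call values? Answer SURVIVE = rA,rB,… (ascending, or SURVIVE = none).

SURVIVE = r1,r3,r4

prologue: push r1 -> mem[0x89]=0x5d, sp=0x89
prologue: push r4 -> mem[0x88]=0x9c, sp=0x88
body[0] xor  r1, r2, r2 -> r1=0x00
body[1] xor  r4, r4, r3 -> r4=0xa1
body[2] add  r0, r5, r2 -> r0=0xd4
body[3] add  r0, r5, #1 -> r0=0x92
body[4] add  r1, r4, r3 -> r1=0xde
body[5] sub  r0, r2, #18 -> r0=0x31
epilogue: pop r4=0x9c, sp=0x89
epilogue: pop r1=0x5d, sp=0x8a
r0: caller-saved, written=True
r1: callee-saved, written=True
r3: caller-saved, written=False
r4: callee-saved, written=True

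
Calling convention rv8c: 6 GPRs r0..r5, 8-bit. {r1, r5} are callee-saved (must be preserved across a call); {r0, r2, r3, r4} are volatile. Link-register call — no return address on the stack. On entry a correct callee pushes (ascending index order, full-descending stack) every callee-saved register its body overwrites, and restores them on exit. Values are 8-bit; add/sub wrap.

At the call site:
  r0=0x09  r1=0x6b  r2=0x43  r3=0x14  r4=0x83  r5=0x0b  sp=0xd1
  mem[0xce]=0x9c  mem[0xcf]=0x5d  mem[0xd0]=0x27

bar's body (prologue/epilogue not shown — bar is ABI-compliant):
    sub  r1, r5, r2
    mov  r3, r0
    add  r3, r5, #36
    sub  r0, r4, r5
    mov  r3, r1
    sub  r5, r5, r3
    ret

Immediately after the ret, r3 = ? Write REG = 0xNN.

prologue: push r1 -> mem[0xd0]=0x6b, sp=0xd0
prologue: push r5 -> mem[0xcf]=0x0b, sp=0xcf
body[0] sub  r1, r5, r2 -> r1=0xc8
body[1] mov  r3, r0 -> r3=0x09
body[2] add  r3, r5, #36 -> r3=0x2f
body[3] sub  r0, r4, r5 -> r0=0x78
body[4] mov  r3, r1 -> r3=0xc8
body[5] sub  r5, r5, r3 -> r5=0x43
epilogue: pop r5=0x0b, sp=0xd0
epilogue: pop r1=0x6b, sp=0xd1
r3 is caller-saved -> body value

REG = 0xc8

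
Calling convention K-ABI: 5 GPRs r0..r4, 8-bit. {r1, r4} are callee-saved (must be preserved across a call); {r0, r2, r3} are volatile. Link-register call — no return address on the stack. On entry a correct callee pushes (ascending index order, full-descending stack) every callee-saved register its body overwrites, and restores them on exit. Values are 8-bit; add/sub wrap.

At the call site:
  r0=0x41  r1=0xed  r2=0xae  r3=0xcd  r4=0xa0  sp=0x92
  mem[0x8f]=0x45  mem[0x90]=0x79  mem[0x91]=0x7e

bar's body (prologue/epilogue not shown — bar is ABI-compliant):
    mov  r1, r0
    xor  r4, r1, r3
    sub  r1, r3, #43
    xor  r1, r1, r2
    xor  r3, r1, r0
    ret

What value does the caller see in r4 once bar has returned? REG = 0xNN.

prologue: push r1 -> mem[0x91]=0xed, sp=0x91
prologue: push r4 -> mem[0x90]=0xa0, sp=0x90
body[0] mov  r1, r0 -> r1=0x41
body[1] xor  r4, r1, r3 -> r4=0x8c
body[2] sub  r1, r3, #43 -> r1=0xa2
body[3] xor  r1, r1, r2 -> r1=0x0c
body[4] xor  r3, r1, r0 -> r3=0x4d
epilogue: pop r4=0xa0, sp=0x91
epilogue: pop r1=0xed, sp=0x92
r4 is callee-saved -> restored

REG = 0xa0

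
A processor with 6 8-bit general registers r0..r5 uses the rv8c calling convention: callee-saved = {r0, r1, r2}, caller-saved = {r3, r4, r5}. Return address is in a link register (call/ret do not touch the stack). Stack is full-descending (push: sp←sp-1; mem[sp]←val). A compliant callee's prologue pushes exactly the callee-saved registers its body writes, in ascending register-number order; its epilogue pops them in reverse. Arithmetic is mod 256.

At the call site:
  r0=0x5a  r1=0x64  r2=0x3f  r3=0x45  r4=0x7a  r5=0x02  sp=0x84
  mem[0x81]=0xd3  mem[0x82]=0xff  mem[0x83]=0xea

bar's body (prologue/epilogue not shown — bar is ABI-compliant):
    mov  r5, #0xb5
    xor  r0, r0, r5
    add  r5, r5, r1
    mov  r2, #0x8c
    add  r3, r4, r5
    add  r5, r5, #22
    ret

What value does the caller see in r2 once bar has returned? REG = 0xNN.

REG = 0x3f

prologue: push r0 -> mem[0x83]=0x5a, sp=0x83
prologue: push r2 -> mem[0x82]=0x3f, sp=0x82
body[0] mov  r5, #0xb5 -> r5=0xb5
body[1] xor  r0, r0, r5 -> r0=0xef
body[2] add  r5, r5, r1 -> r5=0x19
body[3] mov  r2, #0x8c -> r2=0x8c
body[4] add  r3, r4, r5 -> r3=0x93
body[5] add  r5, r5, #22 -> r5=0x2f
epilogue: pop r2=0x3f, sp=0x83
epilogue: pop r0=0x5a, sp=0x84
r2 is callee-saved -> restored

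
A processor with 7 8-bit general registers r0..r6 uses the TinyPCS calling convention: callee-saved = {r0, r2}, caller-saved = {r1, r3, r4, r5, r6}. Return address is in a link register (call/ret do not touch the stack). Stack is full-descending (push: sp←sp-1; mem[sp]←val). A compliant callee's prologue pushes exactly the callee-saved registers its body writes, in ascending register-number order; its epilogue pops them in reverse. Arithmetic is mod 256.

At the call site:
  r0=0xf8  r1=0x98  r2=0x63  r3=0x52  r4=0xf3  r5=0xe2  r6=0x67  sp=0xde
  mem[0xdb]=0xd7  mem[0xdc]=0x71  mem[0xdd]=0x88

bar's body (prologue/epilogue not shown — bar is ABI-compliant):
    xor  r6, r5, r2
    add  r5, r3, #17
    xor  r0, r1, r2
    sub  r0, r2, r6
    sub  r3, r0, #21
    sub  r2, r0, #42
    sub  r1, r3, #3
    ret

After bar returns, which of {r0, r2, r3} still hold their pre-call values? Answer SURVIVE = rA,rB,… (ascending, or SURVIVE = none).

SURVIVE = r0,r2

prologue: push r0 → mem[0xdd]=0xf8, sp=0xdd
prologue: push r2 → mem[0xdc]=0x63, sp=0xdc
body[0] xor  r6, r5, r2 → r6=0x81
body[1] add  r5, r3, #17 → r5=0x63
body[2] xor  r0, r1, r2 → r0=0xfb
body[3] sub  r0, r2, r6 → r0=0xe2
body[4] sub  r3, r0, #21 → r3=0xcd
body[5] sub  r2, r0, #42 → r2=0xb8
body[6] sub  r1, r3, #3 → r1=0xca
epilogue: pop r2=0x63, sp=0xdd
epilogue: pop r0=0xf8, sp=0xde
r0: callee-saved, written=True
r2: callee-saved, written=True
r3: caller-saved, written=True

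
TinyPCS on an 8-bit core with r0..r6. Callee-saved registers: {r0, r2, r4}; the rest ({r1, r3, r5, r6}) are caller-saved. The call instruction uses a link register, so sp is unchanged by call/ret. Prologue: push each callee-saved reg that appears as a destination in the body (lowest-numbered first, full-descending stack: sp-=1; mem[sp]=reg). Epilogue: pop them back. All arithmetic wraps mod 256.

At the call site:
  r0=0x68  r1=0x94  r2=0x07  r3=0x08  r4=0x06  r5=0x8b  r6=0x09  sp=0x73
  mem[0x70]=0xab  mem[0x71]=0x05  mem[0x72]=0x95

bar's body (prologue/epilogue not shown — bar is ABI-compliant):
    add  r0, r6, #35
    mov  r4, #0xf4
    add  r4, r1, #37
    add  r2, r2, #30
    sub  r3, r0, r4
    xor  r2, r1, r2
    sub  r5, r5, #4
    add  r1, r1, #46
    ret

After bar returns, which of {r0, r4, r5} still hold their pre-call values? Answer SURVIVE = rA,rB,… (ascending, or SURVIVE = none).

prologue: push r0 -> mem[0x72]=0x68, sp=0x72
prologue: push r2 -> mem[0x71]=0x07, sp=0x71
prologue: push r4 -> mem[0x70]=0x06, sp=0x70
body[0] add  r0, r6, #35 -> r0=0x2c
body[1] mov  r4, #0xf4 -> r4=0xf4
body[2] add  r4, r1, #37 -> r4=0xb9
body[3] add  r2, r2, #30 -> r2=0x25
body[4] sub  r3, r0, r4 -> r3=0x73
body[5] xor  r2, r1, r2 -> r2=0xb1
body[6] sub  r5, r5, #4 -> r5=0x87
body[7] add  r1, r1, #46 -> r1=0xc2
epilogue: pop r4=0x06, sp=0x71
epilogue: pop r2=0x07, sp=0x72
epilogue: pop r0=0x68, sp=0x73
r0: callee-saved, written=True
r4: callee-saved, written=True
r5: caller-saved, written=True

SURVIVE = r0,r4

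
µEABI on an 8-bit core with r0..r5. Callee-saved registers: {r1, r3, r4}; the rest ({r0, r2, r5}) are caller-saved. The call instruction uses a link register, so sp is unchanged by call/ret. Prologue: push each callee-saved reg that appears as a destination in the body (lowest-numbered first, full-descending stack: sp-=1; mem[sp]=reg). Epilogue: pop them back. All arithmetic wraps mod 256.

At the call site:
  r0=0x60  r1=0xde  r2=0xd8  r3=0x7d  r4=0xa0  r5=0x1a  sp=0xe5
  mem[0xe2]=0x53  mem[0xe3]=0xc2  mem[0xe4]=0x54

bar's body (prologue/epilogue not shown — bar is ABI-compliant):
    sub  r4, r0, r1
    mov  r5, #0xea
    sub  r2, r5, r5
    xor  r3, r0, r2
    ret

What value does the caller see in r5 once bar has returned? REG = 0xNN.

prologue: push r3 → mem[0xe4]=0x7d, sp=0xe4
prologue: push r4 → mem[0xe3]=0xa0, sp=0xe3
body[0] sub  r4, r0, r1 → r4=0x82
body[1] mov  r5, #0xea → r5=0xea
body[2] sub  r2, r5, r5 → r2=0x00
body[3] xor  r3, r0, r2 → r3=0x60
epilogue: pop r4=0xa0, sp=0xe4
epilogue: pop r3=0x7d, sp=0xe5
r5 is caller-saved → body value

REG = 0xea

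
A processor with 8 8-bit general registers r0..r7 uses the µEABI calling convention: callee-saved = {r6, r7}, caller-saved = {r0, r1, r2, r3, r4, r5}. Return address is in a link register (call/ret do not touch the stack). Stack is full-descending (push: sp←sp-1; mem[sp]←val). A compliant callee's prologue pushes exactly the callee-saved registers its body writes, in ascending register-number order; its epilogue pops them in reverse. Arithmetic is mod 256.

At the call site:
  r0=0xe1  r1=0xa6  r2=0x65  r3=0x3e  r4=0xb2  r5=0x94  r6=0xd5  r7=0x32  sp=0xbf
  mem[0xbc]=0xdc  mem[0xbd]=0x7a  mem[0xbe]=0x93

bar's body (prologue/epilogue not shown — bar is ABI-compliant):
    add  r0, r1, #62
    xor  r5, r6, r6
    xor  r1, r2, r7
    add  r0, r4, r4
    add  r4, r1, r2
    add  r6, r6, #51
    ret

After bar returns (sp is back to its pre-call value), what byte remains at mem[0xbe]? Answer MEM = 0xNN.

prologue: push r6 -> mem[0xbe]=0xd5, sp=0xbe
body[0] add  r0, r1, #62 -> r0=0xe4
body[1] xor  r5, r6, r6 -> r5=0x00
body[2] xor  r1, r2, r7 -> r1=0x57
body[3] add  r0, r4, r4 -> r0=0x64
body[4] add  r4, r1, r2 -> r4=0xbc
body[5] add  r6, r6, #51 -> r6=0x08
epilogue: pop r6=0xd5, sp=0xbf
prologue pushed ['r6'] at ['0xbe']

MEM = 0xd5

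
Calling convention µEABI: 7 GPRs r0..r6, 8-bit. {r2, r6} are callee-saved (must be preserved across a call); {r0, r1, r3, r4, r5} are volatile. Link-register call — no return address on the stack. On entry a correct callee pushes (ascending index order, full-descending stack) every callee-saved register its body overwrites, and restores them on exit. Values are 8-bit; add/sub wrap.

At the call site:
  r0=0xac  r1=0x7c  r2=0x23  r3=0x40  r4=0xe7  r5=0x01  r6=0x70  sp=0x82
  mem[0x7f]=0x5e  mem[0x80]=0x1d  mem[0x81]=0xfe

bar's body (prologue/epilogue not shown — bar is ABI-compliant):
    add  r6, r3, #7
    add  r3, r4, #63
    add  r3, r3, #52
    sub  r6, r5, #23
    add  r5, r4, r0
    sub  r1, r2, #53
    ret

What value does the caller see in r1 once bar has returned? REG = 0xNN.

REG = 0xee

prologue: push r6 → mem[0x81]=0x70, sp=0x81
body[0] add  r6, r3, #7 → r6=0x47
body[1] add  r3, r4, #63 → r3=0x26
body[2] add  r3, r3, #52 → r3=0x5a
body[3] sub  r6, r5, #23 → r6=0xea
body[4] add  r5, r4, r0 → r5=0x93
body[5] sub  r1, r2, #53 → r1=0xee
epilogue: pop r6=0x70, sp=0x82
r1 is caller-saved → body value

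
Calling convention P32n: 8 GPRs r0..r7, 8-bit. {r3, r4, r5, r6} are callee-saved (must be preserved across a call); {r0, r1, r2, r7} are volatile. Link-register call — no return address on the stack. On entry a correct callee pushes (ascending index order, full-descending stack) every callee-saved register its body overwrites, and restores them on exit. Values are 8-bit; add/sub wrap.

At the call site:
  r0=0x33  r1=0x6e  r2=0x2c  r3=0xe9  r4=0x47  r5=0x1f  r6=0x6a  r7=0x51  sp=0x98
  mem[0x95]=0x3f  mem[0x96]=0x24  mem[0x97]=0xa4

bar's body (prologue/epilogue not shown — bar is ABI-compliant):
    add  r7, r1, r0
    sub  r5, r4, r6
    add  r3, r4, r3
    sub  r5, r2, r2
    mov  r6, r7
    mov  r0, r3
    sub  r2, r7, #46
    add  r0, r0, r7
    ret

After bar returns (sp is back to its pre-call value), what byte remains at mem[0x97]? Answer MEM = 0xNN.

MEM = 0xe9

prologue: push r3 -> mem[0x97]=0xe9, sp=0x97
prologue: push r5 -> mem[0x96]=0x1f, sp=0x96
prologue: push r6 -> mem[0x95]=0x6a, sp=0x95
body[0] add  r7, r1, r0 -> r7=0xa1
body[1] sub  r5, r4, r6 -> r5=0xdd
body[2] add  r3, r4, r3 -> r3=0x30
body[3] sub  r5, r2, r2 -> r5=0x00
body[4] mov  r6, r7 -> r6=0xa1
body[5] mov  r0, r3 -> r0=0x30
body[6] sub  r2, r7, #46 -> r2=0x73
body[7] add  r0, r0, r7 -> r0=0xd1
epilogue: pop r6=0x6a, sp=0x96
epilogue: pop r5=0x1f, sp=0x97
epilogue: pop r3=0xe9, sp=0x98
prologue pushed ['r3', 'r5', 'r6'] at ['0x97', '0x96', '0x95']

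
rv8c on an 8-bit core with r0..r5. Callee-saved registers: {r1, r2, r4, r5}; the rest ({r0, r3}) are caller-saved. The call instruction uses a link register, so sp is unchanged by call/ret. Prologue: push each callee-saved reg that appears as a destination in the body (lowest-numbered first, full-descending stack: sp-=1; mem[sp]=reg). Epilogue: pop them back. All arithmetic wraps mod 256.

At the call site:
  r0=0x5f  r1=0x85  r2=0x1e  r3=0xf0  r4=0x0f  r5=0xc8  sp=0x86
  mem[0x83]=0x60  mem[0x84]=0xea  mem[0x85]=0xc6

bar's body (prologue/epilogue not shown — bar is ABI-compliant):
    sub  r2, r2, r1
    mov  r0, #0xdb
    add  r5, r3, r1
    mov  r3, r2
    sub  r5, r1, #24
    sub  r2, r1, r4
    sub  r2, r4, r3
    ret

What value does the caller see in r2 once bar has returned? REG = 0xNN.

prologue: push r2 -> mem[0x85]=0x1e, sp=0x85
prologue: push r5 -> mem[0x84]=0xc8, sp=0x84
body[0] sub  r2, r2, r1 -> r2=0x99
body[1] mov  r0, #0xdb -> r0=0xdb
body[2] add  r5, r3, r1 -> r5=0x75
body[3] mov  r3, r2 -> r3=0x99
body[4] sub  r5, r1, #24 -> r5=0x6d
body[5] sub  r2, r1, r4 -> r2=0x76
body[6] sub  r2, r4, r3 -> r2=0x76
epilogue: pop r5=0xc8, sp=0x85
epilogue: pop r2=0x1e, sp=0x86
r2 is callee-saved -> restored

REG = 0x1e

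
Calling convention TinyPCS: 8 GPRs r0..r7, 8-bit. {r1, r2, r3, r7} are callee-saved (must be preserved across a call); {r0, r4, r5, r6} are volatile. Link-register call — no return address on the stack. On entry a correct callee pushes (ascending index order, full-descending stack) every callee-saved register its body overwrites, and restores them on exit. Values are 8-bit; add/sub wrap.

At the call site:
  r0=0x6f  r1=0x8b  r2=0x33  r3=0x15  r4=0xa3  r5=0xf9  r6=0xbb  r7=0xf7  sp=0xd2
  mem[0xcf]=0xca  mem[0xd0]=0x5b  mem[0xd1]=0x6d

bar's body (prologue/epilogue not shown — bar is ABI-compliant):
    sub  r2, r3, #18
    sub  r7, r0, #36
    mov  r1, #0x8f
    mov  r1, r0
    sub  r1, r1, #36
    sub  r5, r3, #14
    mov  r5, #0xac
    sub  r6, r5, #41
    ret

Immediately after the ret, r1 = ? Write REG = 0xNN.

REG = 0x8b

prologue: push r1 -> mem[0xd1]=0x8b, sp=0xd1
prologue: push r2 -> mem[0xd0]=0x33, sp=0xd0
prologue: push r7 -> mem[0xcf]=0xf7, sp=0xcf
body[0] sub  r2, r3, #18 -> r2=0x03
body[1] sub  r7, r0, #36 -> r7=0x4b
body[2] mov  r1, #0x8f -> r1=0x8f
body[3] mov  r1, r0 -> r1=0x6f
body[4] sub  r1, r1, #36 -> r1=0x4b
body[5] sub  r5, r3, #14 -> r5=0x07
body[6] mov  r5, #0xac -> r5=0xac
body[7] sub  r6, r5, #41 -> r6=0x83
epilogue: pop r7=0xf7, sp=0xd0
epilogue: pop r2=0x33, sp=0xd1
epilogue: pop r1=0x8b, sp=0xd2
r1 is callee-saved -> restored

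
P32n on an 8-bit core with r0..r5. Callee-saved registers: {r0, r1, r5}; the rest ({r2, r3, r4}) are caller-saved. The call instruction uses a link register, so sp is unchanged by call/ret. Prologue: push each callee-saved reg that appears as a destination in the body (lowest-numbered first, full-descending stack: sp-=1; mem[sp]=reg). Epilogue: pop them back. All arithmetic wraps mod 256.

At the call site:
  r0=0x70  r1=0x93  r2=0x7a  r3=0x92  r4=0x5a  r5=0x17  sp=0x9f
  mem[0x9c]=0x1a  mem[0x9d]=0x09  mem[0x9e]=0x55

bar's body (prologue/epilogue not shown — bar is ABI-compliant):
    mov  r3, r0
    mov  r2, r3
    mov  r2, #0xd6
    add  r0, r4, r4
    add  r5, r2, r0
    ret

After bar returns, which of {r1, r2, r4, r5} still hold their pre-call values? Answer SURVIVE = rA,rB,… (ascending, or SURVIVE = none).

prologue: push r0 -> mem[0x9e]=0x70, sp=0x9e
prologue: push r5 -> mem[0x9d]=0x17, sp=0x9d
body[0] mov  r3, r0 -> r3=0x70
body[1] mov  r2, r3 -> r2=0x70
body[2] mov  r2, #0xd6 -> r2=0xd6
body[3] add  r0, r4, r4 -> r0=0xb4
body[4] add  r5, r2, r0 -> r5=0x8a
epilogue: pop r5=0x17, sp=0x9e
epilogue: pop r0=0x70, sp=0x9f
r1: callee-saved, written=False
r2: caller-saved, written=True
r4: caller-saved, written=False
r5: callee-saved, written=True

SURVIVE = r1,r4,r5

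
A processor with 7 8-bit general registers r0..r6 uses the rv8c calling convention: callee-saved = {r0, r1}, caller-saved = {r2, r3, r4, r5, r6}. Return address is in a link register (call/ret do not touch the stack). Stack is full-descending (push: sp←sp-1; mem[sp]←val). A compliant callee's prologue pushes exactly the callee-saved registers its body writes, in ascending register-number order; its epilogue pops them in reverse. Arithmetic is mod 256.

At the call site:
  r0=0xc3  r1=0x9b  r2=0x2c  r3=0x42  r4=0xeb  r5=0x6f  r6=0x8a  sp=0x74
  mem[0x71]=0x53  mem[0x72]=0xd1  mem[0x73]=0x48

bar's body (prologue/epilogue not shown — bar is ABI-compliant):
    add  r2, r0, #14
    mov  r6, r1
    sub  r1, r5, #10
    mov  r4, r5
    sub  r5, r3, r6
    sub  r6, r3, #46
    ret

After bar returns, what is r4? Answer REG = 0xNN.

prologue: push r1 → mem[0x73]=0x9b, sp=0x73
body[0] add  r2, r0, #14 → r2=0xd1
body[1] mov  r6, r1 → r6=0x9b
body[2] sub  r1, r5, #10 → r1=0x65
body[3] mov  r4, r5 → r4=0x6f
body[4] sub  r5, r3, r6 → r5=0xa7
body[5] sub  r6, r3, #46 → r6=0x14
epilogue: pop r1=0x9b, sp=0x74
r4 is caller-saved → body value

REG = 0x6f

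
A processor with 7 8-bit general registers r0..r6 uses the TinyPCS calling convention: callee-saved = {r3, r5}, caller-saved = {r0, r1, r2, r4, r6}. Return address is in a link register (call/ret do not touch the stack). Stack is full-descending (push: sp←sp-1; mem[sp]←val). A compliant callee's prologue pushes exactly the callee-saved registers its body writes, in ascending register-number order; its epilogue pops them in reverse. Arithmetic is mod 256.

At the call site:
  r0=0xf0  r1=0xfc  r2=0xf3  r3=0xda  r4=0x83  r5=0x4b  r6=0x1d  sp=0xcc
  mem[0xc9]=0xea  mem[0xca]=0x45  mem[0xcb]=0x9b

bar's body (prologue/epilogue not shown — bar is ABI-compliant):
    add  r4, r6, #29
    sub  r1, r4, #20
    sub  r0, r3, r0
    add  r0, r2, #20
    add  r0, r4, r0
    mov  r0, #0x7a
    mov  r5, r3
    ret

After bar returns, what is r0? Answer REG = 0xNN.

prologue: push r5 -> mem[0xcb]=0x4b, sp=0xcb
body[0] add  r4, r6, #29 -> r4=0x3a
body[1] sub  r1, r4, #20 -> r1=0x26
body[2] sub  r0, r3, r0 -> r0=0xea
body[3] add  r0, r2, #20 -> r0=0x07
body[4] add  r0, r4, r0 -> r0=0x41
body[5] mov  r0, #0x7a -> r0=0x7a
body[6] mov  r5, r3 -> r5=0xda
epilogue: pop r5=0x4b, sp=0xcc
r0 is caller-saved -> body value

REG = 0x7a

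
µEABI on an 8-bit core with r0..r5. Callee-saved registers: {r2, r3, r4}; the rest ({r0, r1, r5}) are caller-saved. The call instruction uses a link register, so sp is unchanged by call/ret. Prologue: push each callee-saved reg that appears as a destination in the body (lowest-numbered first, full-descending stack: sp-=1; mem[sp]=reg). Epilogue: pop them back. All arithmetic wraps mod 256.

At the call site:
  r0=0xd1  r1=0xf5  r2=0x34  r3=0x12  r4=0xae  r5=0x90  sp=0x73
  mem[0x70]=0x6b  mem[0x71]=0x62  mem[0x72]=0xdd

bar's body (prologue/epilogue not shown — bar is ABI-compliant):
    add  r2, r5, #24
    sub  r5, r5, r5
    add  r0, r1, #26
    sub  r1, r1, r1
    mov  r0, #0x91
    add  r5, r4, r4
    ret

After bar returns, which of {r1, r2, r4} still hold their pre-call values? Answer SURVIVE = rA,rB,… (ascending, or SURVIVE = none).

prologue: push r2 → mem[0x72]=0x34, sp=0x72
body[0] add  r2, r5, #24 → r2=0xa8
body[1] sub  r5, r5, r5 → r5=0x00
body[2] add  r0, r1, #26 → r0=0x0f
body[3] sub  r1, r1, r1 → r1=0x00
body[4] mov  r0, #0x91 → r0=0x91
body[5] add  r5, r4, r4 → r5=0x5c
epilogue: pop r2=0x34, sp=0x73
r1: caller-saved, written=True
r2: callee-saved, written=True
r4: callee-saved, written=False

SURVIVE = r2,r4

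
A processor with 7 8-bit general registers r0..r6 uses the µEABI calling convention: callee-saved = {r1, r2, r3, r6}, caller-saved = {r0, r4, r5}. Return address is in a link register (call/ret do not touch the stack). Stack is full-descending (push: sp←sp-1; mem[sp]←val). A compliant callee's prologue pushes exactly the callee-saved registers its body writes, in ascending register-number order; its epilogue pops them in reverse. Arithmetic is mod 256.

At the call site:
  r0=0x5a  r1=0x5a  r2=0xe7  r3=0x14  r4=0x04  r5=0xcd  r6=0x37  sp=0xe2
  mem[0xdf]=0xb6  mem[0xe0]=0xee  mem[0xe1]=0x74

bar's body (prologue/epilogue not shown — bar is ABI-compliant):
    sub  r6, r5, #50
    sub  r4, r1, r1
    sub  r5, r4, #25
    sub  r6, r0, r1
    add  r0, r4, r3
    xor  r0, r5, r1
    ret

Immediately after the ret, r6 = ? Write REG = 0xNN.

REG = 0x37

prologue: push r6 -> mem[0xe1]=0x37, sp=0xe1
body[0] sub  r6, r5, #50 -> r6=0x9b
body[1] sub  r4, r1, r1 -> r4=0x00
body[2] sub  r5, r4, #25 -> r5=0xe7
body[3] sub  r6, r0, r1 -> r6=0x00
body[4] add  r0, r4, r3 -> r0=0x14
body[5] xor  r0, r5, r1 -> r0=0xbd
epilogue: pop r6=0x37, sp=0xe2
r6 is callee-saved -> restored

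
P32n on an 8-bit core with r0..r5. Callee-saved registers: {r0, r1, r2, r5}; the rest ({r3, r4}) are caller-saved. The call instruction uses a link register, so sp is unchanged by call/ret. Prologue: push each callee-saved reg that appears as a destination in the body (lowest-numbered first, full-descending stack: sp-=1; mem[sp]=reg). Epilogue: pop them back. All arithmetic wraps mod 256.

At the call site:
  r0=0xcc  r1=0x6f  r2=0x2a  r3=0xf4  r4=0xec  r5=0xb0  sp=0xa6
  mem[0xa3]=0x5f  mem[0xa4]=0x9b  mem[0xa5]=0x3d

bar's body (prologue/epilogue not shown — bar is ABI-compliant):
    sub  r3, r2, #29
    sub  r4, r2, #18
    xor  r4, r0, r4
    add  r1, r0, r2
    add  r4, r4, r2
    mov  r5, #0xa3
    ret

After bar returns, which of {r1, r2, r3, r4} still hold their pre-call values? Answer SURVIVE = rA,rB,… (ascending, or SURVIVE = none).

prologue: push r1 -> mem[0xa5]=0x6f, sp=0xa5
prologue: push r5 -> mem[0xa4]=0xb0, sp=0xa4
body[0] sub  r3, r2, #29 -> r3=0x0d
body[1] sub  r4, r2, #18 -> r4=0x18
body[2] xor  r4, r0, r4 -> r4=0xd4
body[3] add  r1, r0, r2 -> r1=0xf6
body[4] add  r4, r4, r2 -> r4=0xfe
body[5] mov  r5, #0xa3 -> r5=0xa3
epilogue: pop r5=0xb0, sp=0xa5
epilogue: pop r1=0x6f, sp=0xa6
r1: callee-saved, written=True
r2: callee-saved, written=False
r3: caller-saved, written=True
r4: caller-saved, written=True

SURVIVE = r1,r2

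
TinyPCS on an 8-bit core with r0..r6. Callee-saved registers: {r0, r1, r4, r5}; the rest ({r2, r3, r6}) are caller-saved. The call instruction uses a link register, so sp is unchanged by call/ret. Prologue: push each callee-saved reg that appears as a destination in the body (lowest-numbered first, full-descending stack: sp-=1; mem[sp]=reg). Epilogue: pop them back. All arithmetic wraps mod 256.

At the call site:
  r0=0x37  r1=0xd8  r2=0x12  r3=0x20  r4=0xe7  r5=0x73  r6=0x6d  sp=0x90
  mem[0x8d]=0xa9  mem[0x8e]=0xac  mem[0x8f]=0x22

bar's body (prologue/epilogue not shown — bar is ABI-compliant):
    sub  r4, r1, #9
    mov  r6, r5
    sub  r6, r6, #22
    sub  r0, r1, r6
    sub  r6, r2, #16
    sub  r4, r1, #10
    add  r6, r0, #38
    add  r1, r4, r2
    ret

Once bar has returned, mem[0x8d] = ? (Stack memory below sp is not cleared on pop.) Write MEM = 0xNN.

prologue: push r0 -> mem[0x8f]=0x37, sp=0x8f
prologue: push r1 -> mem[0x8e]=0xd8, sp=0x8e
prologue: push r4 -> mem[0x8d]=0xe7, sp=0x8d
body[0] sub  r4, r1, #9 -> r4=0xcf
body[1] mov  r6, r5 -> r6=0x73
body[2] sub  r6, r6, #22 -> r6=0x5d
body[3] sub  r0, r1, r6 -> r0=0x7b
body[4] sub  r6, r2, #16 -> r6=0x02
body[5] sub  r4, r1, #10 -> r4=0xce
body[6] add  r6, r0, #38 -> r6=0xa1
body[7] add  r1, r4, r2 -> r1=0xe0
epilogue: pop r4=0xe7, sp=0x8e
epilogue: pop r1=0xd8, sp=0x8f
epilogue: pop r0=0x37, sp=0x90
prologue pushed ['r0', 'r1', 'r4'] at ['0x8f', '0x8e', '0x8d']

MEM = 0xe7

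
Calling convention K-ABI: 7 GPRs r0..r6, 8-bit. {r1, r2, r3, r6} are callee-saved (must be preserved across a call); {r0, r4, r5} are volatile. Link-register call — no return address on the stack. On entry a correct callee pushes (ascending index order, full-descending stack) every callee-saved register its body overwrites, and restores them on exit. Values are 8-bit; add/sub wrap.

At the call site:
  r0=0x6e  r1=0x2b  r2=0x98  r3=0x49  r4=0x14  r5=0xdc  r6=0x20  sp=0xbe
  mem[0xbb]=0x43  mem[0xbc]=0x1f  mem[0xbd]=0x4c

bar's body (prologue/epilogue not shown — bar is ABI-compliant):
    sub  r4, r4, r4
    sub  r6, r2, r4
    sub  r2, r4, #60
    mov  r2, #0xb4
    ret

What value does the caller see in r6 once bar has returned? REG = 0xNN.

REG = 0x20

prologue: push r2 -> mem[0xbd]=0x98, sp=0xbd
prologue: push r6 -> mem[0xbc]=0x20, sp=0xbc
body[0] sub  r4, r4, r4 -> r4=0x00
body[1] sub  r6, r2, r4 -> r6=0x98
body[2] sub  r2, r4, #60 -> r2=0xc4
body[3] mov  r2, #0xb4 -> r2=0xb4
epilogue: pop r6=0x20, sp=0xbd
epilogue: pop r2=0x98, sp=0xbe
r6 is callee-saved -> restored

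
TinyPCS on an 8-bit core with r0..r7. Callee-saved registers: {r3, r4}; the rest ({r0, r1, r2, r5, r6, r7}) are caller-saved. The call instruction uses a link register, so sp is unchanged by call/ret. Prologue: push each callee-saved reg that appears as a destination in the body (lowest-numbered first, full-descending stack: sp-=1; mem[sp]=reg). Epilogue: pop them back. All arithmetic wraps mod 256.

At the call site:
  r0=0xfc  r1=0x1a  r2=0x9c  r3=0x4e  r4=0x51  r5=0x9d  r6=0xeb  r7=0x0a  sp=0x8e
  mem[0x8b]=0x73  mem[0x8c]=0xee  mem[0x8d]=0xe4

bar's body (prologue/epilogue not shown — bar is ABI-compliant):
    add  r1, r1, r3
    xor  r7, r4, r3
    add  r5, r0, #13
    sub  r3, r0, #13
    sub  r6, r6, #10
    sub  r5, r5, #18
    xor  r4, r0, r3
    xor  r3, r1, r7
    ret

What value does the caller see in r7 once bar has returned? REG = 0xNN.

prologue: push r3 → mem[0x8d]=0x4e, sp=0x8d
prologue: push r4 → mem[0x8c]=0x51, sp=0x8c
body[0] add  r1, r1, r3 → r1=0x68
body[1] xor  r7, r4, r3 → r7=0x1f
body[2] add  r5, r0, #13 → r5=0x09
body[3] sub  r3, r0, #13 → r3=0xef
body[4] sub  r6, r6, #10 → r6=0xe1
body[5] sub  r5, r5, #18 → r5=0xf7
body[6] xor  r4, r0, r3 → r4=0x13
body[7] xor  r3, r1, r7 → r3=0x77
epilogue: pop r4=0x51, sp=0x8d
epilogue: pop r3=0x4e, sp=0x8e
r7 is caller-saved → body value

REG = 0x1f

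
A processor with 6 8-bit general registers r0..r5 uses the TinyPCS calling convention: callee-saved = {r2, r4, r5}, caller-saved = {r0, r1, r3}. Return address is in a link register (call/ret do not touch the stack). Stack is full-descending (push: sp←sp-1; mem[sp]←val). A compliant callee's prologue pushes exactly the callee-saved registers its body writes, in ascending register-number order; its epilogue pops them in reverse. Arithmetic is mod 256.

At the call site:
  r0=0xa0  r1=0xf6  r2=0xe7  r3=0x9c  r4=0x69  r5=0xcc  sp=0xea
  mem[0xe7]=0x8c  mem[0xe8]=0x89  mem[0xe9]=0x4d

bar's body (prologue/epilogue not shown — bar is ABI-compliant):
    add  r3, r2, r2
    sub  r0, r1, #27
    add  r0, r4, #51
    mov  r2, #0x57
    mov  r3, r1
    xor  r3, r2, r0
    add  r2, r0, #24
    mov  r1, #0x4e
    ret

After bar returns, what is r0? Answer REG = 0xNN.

REG = 0x9c

prologue: push r2 -> mem[0xe9]=0xe7, sp=0xe9
body[0] add  r3, r2, r2 -> r3=0xce
body[1] sub  r0, r1, #27 -> r0=0xdb
body[2] add  r0, r4, #51 -> r0=0x9c
body[3] mov  r2, #0x57 -> r2=0x57
body[4] mov  r3, r1 -> r3=0xf6
body[5] xor  r3, r2, r0 -> r3=0xcb
body[6] add  r2, r0, #24 -> r2=0xb4
body[7] mov  r1, #0x4e -> r1=0x4e
epilogue: pop r2=0xe7, sp=0xea
r0 is caller-saved -> body value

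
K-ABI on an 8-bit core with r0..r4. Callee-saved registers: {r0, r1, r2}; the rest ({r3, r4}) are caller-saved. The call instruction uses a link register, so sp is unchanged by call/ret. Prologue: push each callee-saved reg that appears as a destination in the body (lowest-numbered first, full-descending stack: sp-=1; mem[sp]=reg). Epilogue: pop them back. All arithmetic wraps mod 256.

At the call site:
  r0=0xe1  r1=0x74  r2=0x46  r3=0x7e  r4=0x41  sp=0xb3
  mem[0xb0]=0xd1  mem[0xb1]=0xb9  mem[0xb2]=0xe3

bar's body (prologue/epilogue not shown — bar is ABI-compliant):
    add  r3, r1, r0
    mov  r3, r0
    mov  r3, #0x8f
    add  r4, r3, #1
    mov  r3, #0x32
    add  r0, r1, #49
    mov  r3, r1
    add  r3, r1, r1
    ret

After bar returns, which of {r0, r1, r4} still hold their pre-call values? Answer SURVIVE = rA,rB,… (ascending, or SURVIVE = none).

prologue: push r0 → mem[0xb2]=0xe1, sp=0xb2
body[0] add  r3, r1, r0 → r3=0x55
body[1] mov  r3, r0 → r3=0xe1
body[2] mov  r3, #0x8f → r3=0x8f
body[3] add  r4, r3, #1 → r4=0x90
body[4] mov  r3, #0x32 → r3=0x32
body[5] add  r0, r1, #49 → r0=0xa5
body[6] mov  r3, r1 → r3=0x74
body[7] add  r3, r1, r1 → r3=0xe8
epilogue: pop r0=0xe1, sp=0xb3
r0: callee-saved, written=True
r1: callee-saved, written=False
r4: caller-saved, written=True

SURVIVE = r0,r1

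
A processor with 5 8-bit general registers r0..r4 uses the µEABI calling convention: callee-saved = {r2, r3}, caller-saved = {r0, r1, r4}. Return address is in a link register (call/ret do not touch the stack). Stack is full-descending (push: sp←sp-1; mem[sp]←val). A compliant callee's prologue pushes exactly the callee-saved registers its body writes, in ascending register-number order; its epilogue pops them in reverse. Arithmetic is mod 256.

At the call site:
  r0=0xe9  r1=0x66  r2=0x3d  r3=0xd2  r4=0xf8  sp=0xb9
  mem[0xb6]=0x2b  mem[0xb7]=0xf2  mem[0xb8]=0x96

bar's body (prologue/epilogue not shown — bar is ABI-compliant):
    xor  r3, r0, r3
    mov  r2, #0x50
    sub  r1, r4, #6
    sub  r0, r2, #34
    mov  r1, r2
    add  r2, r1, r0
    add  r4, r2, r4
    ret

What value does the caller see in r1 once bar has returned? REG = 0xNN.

prologue: push r2 -> mem[0xb8]=0x3d, sp=0xb8
prologue: push r3 -> mem[0xb7]=0xd2, sp=0xb7
body[0] xor  r3, r0, r3 -> r3=0x3b
body[1] mov  r2, #0x50 -> r2=0x50
body[2] sub  r1, r4, #6 -> r1=0xf2
body[3] sub  r0, r2, #34 -> r0=0x2e
body[4] mov  r1, r2 -> r1=0x50
body[5] add  r2, r1, r0 -> r2=0x7e
body[6] add  r4, r2, r4 -> r4=0x76
epilogue: pop r3=0xd2, sp=0xb8
epilogue: pop r2=0x3d, sp=0xb9
r1 is caller-saved -> body value

REG = 0x50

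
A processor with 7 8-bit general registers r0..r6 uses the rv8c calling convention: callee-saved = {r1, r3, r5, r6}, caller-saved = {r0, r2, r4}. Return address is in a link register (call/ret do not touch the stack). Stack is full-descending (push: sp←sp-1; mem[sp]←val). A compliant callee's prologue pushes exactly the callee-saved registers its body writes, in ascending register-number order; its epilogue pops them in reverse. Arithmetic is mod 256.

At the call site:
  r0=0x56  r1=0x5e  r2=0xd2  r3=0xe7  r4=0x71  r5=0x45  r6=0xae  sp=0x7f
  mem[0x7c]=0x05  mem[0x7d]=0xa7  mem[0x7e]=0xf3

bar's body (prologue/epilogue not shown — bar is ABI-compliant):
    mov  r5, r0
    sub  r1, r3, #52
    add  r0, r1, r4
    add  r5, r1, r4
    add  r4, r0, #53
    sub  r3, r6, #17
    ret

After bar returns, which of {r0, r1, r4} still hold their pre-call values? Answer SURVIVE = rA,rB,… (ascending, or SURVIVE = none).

prologue: push r1 → mem[0x7e]=0x5e, sp=0x7e
prologue: push r3 → mem[0x7d]=0xe7, sp=0x7d
prologue: push r5 → mem[0x7c]=0x45, sp=0x7c
body[0] mov  r5, r0 → r5=0x56
body[1] sub  r1, r3, #52 → r1=0xb3
body[2] add  r0, r1, r4 → r0=0x24
body[3] add  r5, r1, r4 → r5=0x24
body[4] add  r4, r0, #53 → r4=0x59
body[5] sub  r3, r6, #17 → r3=0x9d
epilogue: pop r5=0x45, sp=0x7d
epilogue: pop r3=0xe7, sp=0x7e
epilogue: pop r1=0x5e, sp=0x7f
r0: caller-saved, written=True
r1: callee-saved, written=True
r4: caller-saved, written=True

SURVIVE = r1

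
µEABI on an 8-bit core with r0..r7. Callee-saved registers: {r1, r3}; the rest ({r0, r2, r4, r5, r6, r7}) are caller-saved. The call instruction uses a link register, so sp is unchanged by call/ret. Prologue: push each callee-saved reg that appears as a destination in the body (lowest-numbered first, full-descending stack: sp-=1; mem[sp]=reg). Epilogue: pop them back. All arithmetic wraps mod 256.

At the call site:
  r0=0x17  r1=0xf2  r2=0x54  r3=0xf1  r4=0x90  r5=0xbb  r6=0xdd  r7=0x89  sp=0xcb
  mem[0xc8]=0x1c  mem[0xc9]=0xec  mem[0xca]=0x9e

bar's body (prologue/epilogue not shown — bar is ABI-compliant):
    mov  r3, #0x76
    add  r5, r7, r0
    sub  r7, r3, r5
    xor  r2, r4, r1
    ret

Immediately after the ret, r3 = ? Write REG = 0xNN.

prologue: push r3 -> mem[0xca]=0xf1, sp=0xca
body[0] mov  r3, #0x76 -> r3=0x76
body[1] add  r5, r7, r0 -> r5=0xa0
body[2] sub  r7, r3, r5 -> r7=0xd6
body[3] xor  r2, r4, r1 -> r2=0x62
epilogue: pop r3=0xf1, sp=0xcb
r3 is callee-saved -> restored

REG = 0xf1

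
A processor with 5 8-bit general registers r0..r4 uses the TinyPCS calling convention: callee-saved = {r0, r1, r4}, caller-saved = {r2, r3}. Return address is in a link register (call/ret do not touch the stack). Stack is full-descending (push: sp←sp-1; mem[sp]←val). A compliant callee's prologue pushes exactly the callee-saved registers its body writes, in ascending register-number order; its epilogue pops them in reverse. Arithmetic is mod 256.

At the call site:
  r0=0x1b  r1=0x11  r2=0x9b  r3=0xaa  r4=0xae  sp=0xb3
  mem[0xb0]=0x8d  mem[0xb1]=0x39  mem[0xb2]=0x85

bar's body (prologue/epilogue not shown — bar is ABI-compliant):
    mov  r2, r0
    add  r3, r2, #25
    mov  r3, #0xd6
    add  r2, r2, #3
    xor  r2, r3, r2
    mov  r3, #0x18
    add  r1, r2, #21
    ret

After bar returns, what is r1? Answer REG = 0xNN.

prologue: push r1 → mem[0xb2]=0x11, sp=0xb2
body[0] mov  r2, r0 → r2=0x1b
body[1] add  r3, r2, #25 → r3=0x34
body[2] mov  r3, #0xd6 → r3=0xd6
body[3] add  r2, r2, #3 → r2=0x1e
body[4] xor  r2, r3, r2 → r2=0xc8
body[5] mov  r3, #0x18 → r3=0x18
body[6] add  r1, r2, #21 → r1=0xdd
epilogue: pop r1=0x11, sp=0xb3
r1 is callee-saved → restored

REG = 0x11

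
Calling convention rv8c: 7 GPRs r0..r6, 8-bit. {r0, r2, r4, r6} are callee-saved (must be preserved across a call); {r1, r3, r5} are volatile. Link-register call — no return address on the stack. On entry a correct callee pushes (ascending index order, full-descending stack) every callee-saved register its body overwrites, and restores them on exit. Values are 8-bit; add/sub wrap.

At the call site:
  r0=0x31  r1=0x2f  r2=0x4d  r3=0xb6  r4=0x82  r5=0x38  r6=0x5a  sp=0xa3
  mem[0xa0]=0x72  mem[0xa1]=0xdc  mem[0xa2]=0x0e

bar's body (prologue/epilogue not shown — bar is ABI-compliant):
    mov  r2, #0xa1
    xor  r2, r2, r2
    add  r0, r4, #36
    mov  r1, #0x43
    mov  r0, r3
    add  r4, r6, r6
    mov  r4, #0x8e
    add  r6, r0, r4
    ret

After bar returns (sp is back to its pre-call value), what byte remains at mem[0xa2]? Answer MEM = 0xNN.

MEM = 0x31

prologue: push r0 -> mem[0xa2]=0x31, sp=0xa2
prologue: push r2 -> mem[0xa1]=0x4d, sp=0xa1
prologue: push r4 -> mem[0xa0]=0x82, sp=0xa0
prologue: push r6 -> mem[0x9f]=0x5a, sp=0x9f
body[0] mov  r2, #0xa1 -> r2=0xa1
body[1] xor  r2, r2, r2 -> r2=0x00
body[2] add  r0, r4, #36 -> r0=0xa6
body[3] mov  r1, #0x43 -> r1=0x43
body[4] mov  r0, r3 -> r0=0xb6
body[5] add  r4, r6, r6 -> r4=0xb4
body[6] mov  r4, #0x8e -> r4=0x8e
body[7] add  r6, r0, r4 -> r6=0x44
epilogue: pop r6=0x5a, sp=0xa0
epilogue: pop r4=0x82, sp=0xa1
epilogue: pop r2=0x4d, sp=0xa2
epilogue: pop r0=0x31, sp=0xa3
prologue pushed ['r0', 'r2', 'r4', 'r6'] at ['0xa2', '0xa1', '0xa0', '0x9f']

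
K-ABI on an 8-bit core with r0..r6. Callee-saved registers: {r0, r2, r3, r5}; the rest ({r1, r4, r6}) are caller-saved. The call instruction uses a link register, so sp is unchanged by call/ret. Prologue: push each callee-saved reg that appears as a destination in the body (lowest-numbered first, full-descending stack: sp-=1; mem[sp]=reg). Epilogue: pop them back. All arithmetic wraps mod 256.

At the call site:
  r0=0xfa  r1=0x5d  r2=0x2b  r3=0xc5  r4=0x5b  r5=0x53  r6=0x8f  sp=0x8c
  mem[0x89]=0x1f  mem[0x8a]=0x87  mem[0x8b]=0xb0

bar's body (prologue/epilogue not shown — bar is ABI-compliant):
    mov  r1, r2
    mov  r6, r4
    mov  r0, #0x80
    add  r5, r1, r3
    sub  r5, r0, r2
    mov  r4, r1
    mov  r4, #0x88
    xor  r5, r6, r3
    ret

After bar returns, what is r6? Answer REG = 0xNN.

prologue: push r0 → mem[0x8b]=0xfa, sp=0x8b
prologue: push r5 → mem[0x8a]=0x53, sp=0x8a
body[0] mov  r1, r2 → r1=0x2b
body[1] mov  r6, r4 → r6=0x5b
body[2] mov  r0, #0x80 → r0=0x80
body[3] add  r5, r1, r3 → r5=0xf0
body[4] sub  r5, r0, r2 → r5=0x55
body[5] mov  r4, r1 → r4=0x2b
body[6] mov  r4, #0x88 → r4=0x88
body[7] xor  r5, r6, r3 → r5=0x9e
epilogue: pop r5=0x53, sp=0x8b
epilogue: pop r0=0xfa, sp=0x8c
r6 is caller-saved → body value

REG = 0x5b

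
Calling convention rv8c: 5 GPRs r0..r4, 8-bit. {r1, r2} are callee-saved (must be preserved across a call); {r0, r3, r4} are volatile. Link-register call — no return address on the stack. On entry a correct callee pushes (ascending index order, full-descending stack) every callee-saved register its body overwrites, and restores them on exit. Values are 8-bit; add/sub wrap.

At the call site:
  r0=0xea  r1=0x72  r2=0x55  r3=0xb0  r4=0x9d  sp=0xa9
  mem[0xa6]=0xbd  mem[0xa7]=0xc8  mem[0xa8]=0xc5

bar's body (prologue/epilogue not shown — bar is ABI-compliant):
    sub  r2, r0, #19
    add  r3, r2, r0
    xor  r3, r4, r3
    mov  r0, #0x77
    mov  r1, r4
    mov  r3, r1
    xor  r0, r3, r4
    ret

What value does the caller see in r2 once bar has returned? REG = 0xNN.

prologue: push r1 → mem[0xa8]=0x72, sp=0xa8
prologue: push r2 → mem[0xa7]=0x55, sp=0xa7
body[0] sub  r2, r0, #19 → r2=0xd7
body[1] add  r3, r2, r0 → r3=0xc1
body[2] xor  r3, r4, r3 → r3=0x5c
body[3] mov  r0, #0x77 → r0=0x77
body[4] mov  r1, r4 → r1=0x9d
body[5] mov  r3, r1 → r3=0x9d
body[6] xor  r0, r3, r4 → r0=0x00
epilogue: pop r2=0x55, sp=0xa8
epilogue: pop r1=0x72, sp=0xa9
r2 is callee-saved → restored

REG = 0x55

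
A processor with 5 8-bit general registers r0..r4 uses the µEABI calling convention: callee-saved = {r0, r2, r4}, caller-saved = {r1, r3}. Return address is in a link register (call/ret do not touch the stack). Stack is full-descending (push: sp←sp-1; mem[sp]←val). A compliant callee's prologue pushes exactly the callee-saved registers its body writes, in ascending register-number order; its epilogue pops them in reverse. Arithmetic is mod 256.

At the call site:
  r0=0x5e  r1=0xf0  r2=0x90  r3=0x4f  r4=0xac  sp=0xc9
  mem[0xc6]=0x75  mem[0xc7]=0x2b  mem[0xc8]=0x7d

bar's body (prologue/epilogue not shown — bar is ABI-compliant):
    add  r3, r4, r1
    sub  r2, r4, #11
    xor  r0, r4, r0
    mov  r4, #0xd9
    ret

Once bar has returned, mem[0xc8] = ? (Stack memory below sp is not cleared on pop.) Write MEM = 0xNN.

MEM = 0x5e

prologue: push r0 → mem[0xc8]=0x5e, sp=0xc8
prologue: push r2 → mem[0xc7]=0x90, sp=0xc7
prologue: push r4 → mem[0xc6]=0xac, sp=0xc6
body[0] add  r3, r4, r1 → r3=0x9c
body[1] sub  r2, r4, #11 → r2=0xa1
body[2] xor  r0, r4, r0 → r0=0xf2
body[3] mov  r4, #0xd9 → r4=0xd9
epilogue: pop r4=0xac, sp=0xc7
epilogue: pop r2=0x90, sp=0xc8
epilogue: pop r0=0x5e, sp=0xc9
prologue pushed ['r0', 'r2', 'r4'] at ['0xc8', '0xc7', '0xc6']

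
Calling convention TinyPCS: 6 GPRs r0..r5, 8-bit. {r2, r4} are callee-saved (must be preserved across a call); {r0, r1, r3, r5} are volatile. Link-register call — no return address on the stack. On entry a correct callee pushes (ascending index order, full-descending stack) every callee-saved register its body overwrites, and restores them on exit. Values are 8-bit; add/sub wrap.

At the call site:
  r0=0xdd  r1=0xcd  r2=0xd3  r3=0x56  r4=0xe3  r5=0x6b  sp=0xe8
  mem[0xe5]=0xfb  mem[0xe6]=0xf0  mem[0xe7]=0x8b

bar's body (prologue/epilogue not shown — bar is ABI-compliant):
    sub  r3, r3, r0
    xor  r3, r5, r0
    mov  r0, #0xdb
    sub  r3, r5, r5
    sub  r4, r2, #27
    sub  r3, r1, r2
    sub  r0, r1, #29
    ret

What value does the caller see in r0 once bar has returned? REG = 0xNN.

prologue: push r4 → mem[0xe7]=0xe3, sp=0xe7
body[0] sub  r3, r3, r0 → r3=0x79
body[1] xor  r3, r5, r0 → r3=0xb6
body[2] mov  r0, #0xdb → r0=0xdb
body[3] sub  r3, r5, r5 → r3=0x00
body[4] sub  r4, r2, #27 → r4=0xb8
body[5] sub  r3, r1, r2 → r3=0xfa
body[6] sub  r0, r1, #29 → r0=0xb0
epilogue: pop r4=0xe3, sp=0xe8
r0 is caller-saved → body value

REG = 0xb0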